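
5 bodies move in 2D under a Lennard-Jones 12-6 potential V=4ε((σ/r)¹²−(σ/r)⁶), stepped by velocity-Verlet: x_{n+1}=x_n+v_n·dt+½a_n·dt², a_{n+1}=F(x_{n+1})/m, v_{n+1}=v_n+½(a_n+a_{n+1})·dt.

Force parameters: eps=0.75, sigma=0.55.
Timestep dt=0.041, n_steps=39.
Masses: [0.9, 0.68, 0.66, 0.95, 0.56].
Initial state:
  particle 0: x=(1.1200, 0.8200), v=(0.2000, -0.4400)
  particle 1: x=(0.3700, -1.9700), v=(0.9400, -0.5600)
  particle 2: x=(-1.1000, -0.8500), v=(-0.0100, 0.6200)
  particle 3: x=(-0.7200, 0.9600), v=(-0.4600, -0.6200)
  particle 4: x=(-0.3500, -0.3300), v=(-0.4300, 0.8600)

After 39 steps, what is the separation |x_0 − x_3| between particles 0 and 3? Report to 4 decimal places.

step 0: x0=(1.1200, 0.8200) x1=(0.3700, -1.9700) x2=(-1.1000, -0.8500) x3=(-0.7200, 0.9600) x4=(-0.3500, -0.3300)
step 1: x0=(1.1282, 0.8020) x1=(0.4085, -1.9929) x2=(-1.0995, -0.8240) x3=(-0.7388, 0.9345) x4=(-0.3687, -0.2954)
step 2: x0=(1.1364, 0.7839) x1=(0.4470, -2.0159) x2=(-1.0971, -0.7965) x3=(-0.7576, 0.9089) x4=(-0.3897, -0.2622)
step 3: x0=(1.1445, 0.7658) x1=(0.4855, -2.0388) x2=(-1.0926, -0.7675) x3=(-0.7763, 0.8830) x4=(-0.4132, -0.2304)
step 4: x0=(1.1526, 0.7478) x1=(0.5240, -2.0617) x2=(-1.0857, -0.7366) x3=(-0.7950, 0.8569) x4=(-0.4397, -0.2005)
step 5: x0=(1.1607, 0.7297) x1=(0.5625, -2.0845) x2=(-1.0760, -0.7033) x3=(-0.8135, 0.8303) x4=(-0.4696, -0.1726)
step 6: x0=(1.1688, 0.7116) x1=(0.6010, -2.1074) x2=(-1.0628, -0.6669) x3=(-0.8318, 0.8032) x4=(-0.5039, -0.1474)
step 7: x0=(1.1769, 0.6935) x1=(0.6394, -2.1303) x2=(-1.0452, -0.6264) x3=(-0.8498, 0.7752) x4=(-0.5438, -0.1257)
step 8: x0=(1.1849, 0.6755) x1=(0.6779, -2.1531) x2=(-1.0219, -0.5801) x3=(-0.8675, 0.7461) x4=(-0.5910, -0.1088)
step 9: x0=(1.1930, 0.6574) x1=(0.7164, -2.1760) x2=(-0.9950, -0.5297) x3=(-0.8847, 0.7153) x4=(-0.6434, -0.0939)
step 10: x0=(1.2010, 0.6393) x1=(0.7548, -2.1988) x2=(-1.0049, -0.5246) x3=(-0.9012, 0.6820) x4=(-0.6535, -0.0213)
step 11: x0=(1.2090, 0.6212) x1=(0.7933, -2.2216) x2=(-1.0155, -0.5203) x3=(-0.9162, 0.6440) x4=(-0.6653, 0.0601)
step 12: x0=(1.2170, 0.6031) x1=(0.8317, -2.2445) x2=(-1.0217, -0.5085) x3=(-0.9298, 0.6027) x4=(-0.6844, 0.1384)
step 13: x0=(1.2250, 0.5849) x1=(0.8702, -2.2673) x2=(-1.0246, -0.4897) x3=(-1.0048, 0.6769) x4=(-0.6034, 0.0123)
step 14: x0=(1.2329, 0.5668) x1=(0.9086, -2.2901) x2=(-1.0227, -0.4648) x3=(-1.0778, 0.7476) x4=(-0.5314, -0.1149)
step 15: x0=(1.2409, 0.5487) x1=(0.9471, -2.3130) x2=(-1.0262, -0.4434) x3=(-1.1504, 0.8175) x4=(-0.4537, -0.2366)
step 16: x0=(1.2488, 0.5306) x1=(0.9855, -2.3358) x2=(-1.0331, -0.4230) x3=(-1.2229, 0.8870) x4=(-0.3722, -0.3565)
step 17: x0=(1.2567, 0.5125) x1=(1.0239, -2.3586) x2=(-1.0321, -0.4016) x3=(-1.2954, 0.9563) x4=(-0.3000, -0.4773)
step 18: x0=(1.2646, 0.4943) x1=(1.0624, -2.3814) x2=(-1.0241, -0.3808) x3=(-1.3678, 1.0256) x4=(-0.2360, -0.5973)
step 19: x0=(1.2725, 0.4762) x1=(1.1008, -2.4042) x2=(-1.0121, -0.3610) x3=(-1.4402, 1.0948) x4=(-0.1769, -0.7158)
step 20: x0=(1.2804, 0.4580) x1=(1.1392, -2.4270) x2=(-0.9980, -0.3421) x3=(-1.5126, 1.1639) x4=(-0.1201, -0.8334)
step 21: x0=(1.2883, 0.4398) x1=(1.1777, -2.4498) x2=(-0.9829, -0.3237) x3=(-1.5849, 1.2330) x4=(-0.0646, -0.9502)
step 22: x0=(1.2961, 0.4217) x1=(1.2161, -2.4726) x2=(-0.9674, -0.3055) x3=(-1.6573, 1.3021) x4=(-0.0096, -1.0667)
step 23: x0=(1.3040, 0.4035) x1=(1.2545, -2.4954) x2=(-0.9516, -0.2876) x3=(-1.7297, 1.3712) x4=(0.0452, -1.1830)
step 24: x0=(1.3119, 0.3853) x1=(1.2929, -2.5181) x2=(-0.9357, -0.2697) x3=(-1.8020, 1.4403) x4=(0.0998, -1.2991)
step 25: x0=(1.3197, 0.3671) x1=(1.3312, -2.5409) x2=(-0.9197, -0.2519) x3=(-1.8744, 1.5093) x4=(0.1544, -1.4152)
step 26: x0=(1.3275, 0.3489) x1=(1.3696, -2.5636) x2=(-0.9037, -0.2341) x3=(-1.9467, 1.5784) x4=(0.2089, -1.5313)
step 27: x0=(1.3354, 0.3307) x1=(1.4079, -2.5862) x2=(-0.8877, -0.2163) x3=(-2.0190, 1.6474) x4=(0.2635, -1.6473)
step 28: x0=(1.3432, 0.3125) x1=(1.4461, -2.6089) x2=(-0.8717, -0.1985) x3=(-2.0914, 1.7164) x4=(0.3182, -1.7635)
step 29: x0=(1.3510, 0.2943) x1=(1.4843, -2.6314) x2=(-0.8556, -0.1807) x3=(-2.1637, 1.7855) x4=(0.3730, -1.8796)
step 30: x0=(1.3589, 0.2761) x1=(1.5223, -2.6539) x2=(-0.8396, -0.1630) x3=(-2.2360, 1.8545) x4=(0.4279, -1.9959)
step 31: x0=(1.3667, 0.2579) x1=(1.5601, -2.6762) x2=(-0.8235, -0.1452) x3=(-2.3084, 1.9235) x4=(0.4831, -2.1123)
step 32: x0=(1.3745, 0.2397) x1=(1.5977, -2.6984) x2=(-0.8075, -0.1274) x3=(-2.3807, 1.9925) x4=(0.5386, -2.2289)
step 33: x0=(1.3823, 0.2215) x1=(1.6348, -2.7204) x2=(-0.7914, -0.1097) x3=(-2.4530, 2.0616) x4=(0.5945, -2.3457)
step 34: x0=(1.3901, 0.2032) x1=(1.6715, -2.7423) x2=(-0.7754, -0.0919) x3=(-2.5253, 2.1306) x4=(0.6511, -2.4627)
step 35: x0=(1.3979, 0.1850) x1=(1.7073, -2.7639) x2=(-0.7593, -0.0742) x3=(-2.5977, 2.1996) x4=(0.7087, -2.5800)
step 36: x0=(1.4057, 0.1668) x1=(1.7421, -2.7853) x2=(-0.7432, -0.0564) x3=(-2.6700, 2.2686) x4=(0.7675, -2.6975)
step 37: x0=(1.4135, 0.1486) x1=(1.7756, -2.8066) x2=(-0.7271, -0.0386) x3=(-2.7423, 2.3377) x4=(0.8280, -2.8152)
step 38: x0=(1.4213, 0.1303) x1=(1.8074, -2.8279) x2=(-0.7110, -0.0209) x3=(-2.8147, 2.4067) x4=(0.8904, -2.9328)
step 39: x0=(1.4291, 0.1121) x1=(1.8372, -2.8495) x2=(-0.6949, -0.0031) x3=(-2.8870, 2.4757) x4=(0.9553, -3.0502)

4.9209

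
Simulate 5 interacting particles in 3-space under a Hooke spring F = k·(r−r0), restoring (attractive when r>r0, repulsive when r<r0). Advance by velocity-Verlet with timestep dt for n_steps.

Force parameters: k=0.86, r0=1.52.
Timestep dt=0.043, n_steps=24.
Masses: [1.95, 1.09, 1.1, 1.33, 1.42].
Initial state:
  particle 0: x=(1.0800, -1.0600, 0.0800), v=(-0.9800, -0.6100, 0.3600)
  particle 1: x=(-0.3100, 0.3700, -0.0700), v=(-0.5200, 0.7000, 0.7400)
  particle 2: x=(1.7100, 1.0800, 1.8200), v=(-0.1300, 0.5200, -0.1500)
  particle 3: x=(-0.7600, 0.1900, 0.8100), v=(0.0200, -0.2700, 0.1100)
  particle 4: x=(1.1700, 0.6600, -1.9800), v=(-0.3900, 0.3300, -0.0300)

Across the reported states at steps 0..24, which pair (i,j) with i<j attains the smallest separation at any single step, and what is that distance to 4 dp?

step 0: x0=(1.0800, -1.0600, 0.0800) x1=(-0.3100, 0.3700, -0.0700) x2=(1.7100, 1.0800, 1.8200) x3=(-0.7600, 0.1900, 0.8100) x4=(1.1700, 0.6600, -1.9800)
step 1: x0=(1.0376, -1.0852, 0.0955) x1=(-0.3309, 0.4002, -0.0384) x2=(1.7025, 1.1009, 1.8103) x3=(-0.7576, 0.1785, 0.8142) x4=(1.1525, 0.6737, -1.9782)
step 2: x0=(0.9947, -1.1083, 0.1111) x1=(-0.3487, 0.4307, -0.0072) x2=(1.6910, 1.1189, 1.7943) x3=(-0.7521, 0.1671, 0.8174) x4=(1.1335, 0.6864, -1.9703)
step 3: x0=(0.9514, -1.1292, 0.1268) x1=(-0.3634, 0.4615, 0.0234) x2=(1.6756, 1.1339, 1.7720) x3=(-0.7436, 0.1559, 0.8195) x4=(1.1129, 0.6981, -1.9562)
step 4: x0=(0.9077, -1.1479, 0.1425) x1=(-0.3752, 0.4925, 0.0534) x2=(1.6563, 1.1459, 1.7435) x3=(-0.7322, 0.1449, 0.8207) x4=(1.0909, 0.7087, -1.9360)
step 5: x0=(0.8636, -1.1643, 0.1582) x1=(-0.3839, 0.5237, 0.0826) x2=(1.6332, 1.1549, 1.7091) x3=(-0.7180, 0.1340, 0.8209) x4=(1.0674, 0.7182, -1.9097)
step 6: x0=(0.8193, -1.1784, 0.1739) x1=(-0.3897, 0.5552, 0.1110) x2=(1.6063, 1.1609, 1.6691) x3=(-0.7012, 0.1233, 0.8202) x4=(1.0425, 0.7265, -1.8775)
step 7: x0=(0.7747, -1.1902, 0.1895) x1=(-0.3927, 0.5868, 0.1385) x2=(1.5757, 1.1639, 1.6235) x3=(-0.6818, 0.1127, 0.8186) x4=(1.0162, 0.7338, -1.8394)
step 8: x0=(0.7300, -1.1997, 0.2050) x1=(-0.3930, 0.6187, 0.1651) x2=(1.5417, 1.1640, 1.5728) x3=(-0.6600, 0.1022, 0.8161) x4=(0.9885, 0.7399, -1.7957)
step 9: x0=(0.6851, -1.2069, 0.2204) x1=(-0.3907, 0.6507, 0.1907) x2=(1.5043, 1.1612, 1.5172) x3=(-0.6360, 0.0918, 0.8128) x4=(0.9595, 0.7449, -1.7465)
step 10: x0=(0.6401, -1.2118, 0.2357) x1=(-0.3860, 0.6828, 0.2154) x2=(1.4637, 1.1557, 1.4571) x3=(-0.6098, 0.0814, 0.8086) x4=(0.9292, 0.7487, -1.6922)
step 11: x0=(0.5951, -1.2144, 0.2507) x1=(-0.3790, 0.7150, 0.2391) x2=(1.4202, 1.1474, 1.3928) x3=(-0.5818, 0.0711, 0.8037) x4=(0.8978, 0.7514, -1.6328)
step 12: x0=(0.5502, -1.2149, 0.2656) x1=(-0.3700, 0.7473, 0.2618) x2=(1.3740, 1.1366, 1.3248) x3=(-0.5520, 0.0608, 0.7980) x4=(0.8652, 0.7529, -1.5688)
step 13: x0=(0.5052, -1.2131, 0.2803) x1=(-0.3592, 0.7796, 0.2835) x2=(1.3252, 1.1234, 1.2534) x3=(-0.5206, 0.0505, 0.7915) x4=(0.8316, 0.7533, -1.5005)
step 14: x0=(0.4604, -1.2093, 0.2948) x1=(-0.3467, 0.8118, 0.3043) x2=(1.2743, 1.1080, 1.1790) x3=(-0.4878, 0.0402, 0.7843) x4=(0.7970, 0.7526, -1.4281)
step 15: x0=(0.4157, -1.2034, 0.3089) x1=(-0.3329, 0.8440, 0.3242) x2=(1.2215, 1.0903, 1.1021) x3=(-0.4538, 0.0299, 0.7765) x4=(0.7615, 0.7509, -1.3521)
step 16: x0=(0.3712, -1.1955, 0.3228) x1=(-0.3180, 0.8760, 0.3432) x2=(1.1670, 1.0708, 1.0231) x3=(-0.4187, 0.0196, 0.7680) x4=(0.7253, 0.7480, -1.2728)
step 17: x0=(0.3269, -1.1858, 0.3365) x1=(-0.3021, 0.9077, 0.3615) x2=(1.1112, 1.0494, 0.9423) x3=(-0.3829, 0.0094, 0.7590) x4=(0.6883, 0.7442, -1.1906)
step 18: x0=(0.2828, -1.1743, 0.3498) x1=(-0.2857, 0.9393, 0.3790) x2=(1.0544, 1.0264, 0.8602) x3=(-0.3463, -0.0009, 0.7494) x4=(0.6506, 0.7394, -1.1059)
step 19: x0=(0.2389, -1.1612, 0.3627) x1=(-0.2689, 0.9705, 0.3959) x2=(0.9969, 1.0020, 0.7771) x3=(-0.3093, -0.0112, 0.7395) x4=(0.6125, 0.7336, -1.0192)
step 20: x0=(0.1954, -1.1464, 0.3754) x1=(-0.2520, 1.0014, 0.4123) x2=(0.9390, 0.9763, 0.6934) x3=(-0.2720, -0.0215, 0.7292) x4=(0.5739, 0.7269, -0.9309)
step 21: x0=(0.1521, -1.1302, 0.3877) x1=(-0.2352, 1.0319, 0.4282) x2=(0.8811, 0.9495, 0.6095) x3=(-0.2344, -0.0317, 0.7186) x4=(0.5348, 0.7193, -0.8413)
step 22: x0=(0.1090, -1.1127, 0.3997) x1=(-0.2188, 1.0621, 0.4439) x2=(0.8235, 0.9218, 0.5255) x3=(-0.1969, -0.0420, 0.7079) x4=(0.4955, 0.7108, -0.7510)
step 23: x0=(0.0662, -1.0940, 0.4114) x1=(-0.2030, 1.0920, 0.4595) x2=(0.7664, 0.8932, 0.4418) x3=(-0.1594, -0.0522, 0.6973) x4=(0.4560, 0.7016, -0.6603)
step 24: x0=(0.0237, -1.0741, 0.4228) x1=(-0.1880, 1.1216, 0.4752) x2=(0.7101, 0.8640, 0.3585) x3=(-0.1221, -0.0625, 0.6867) x4=(0.4162, 0.6916, -0.5696)

pair (1,3), distance 0.8715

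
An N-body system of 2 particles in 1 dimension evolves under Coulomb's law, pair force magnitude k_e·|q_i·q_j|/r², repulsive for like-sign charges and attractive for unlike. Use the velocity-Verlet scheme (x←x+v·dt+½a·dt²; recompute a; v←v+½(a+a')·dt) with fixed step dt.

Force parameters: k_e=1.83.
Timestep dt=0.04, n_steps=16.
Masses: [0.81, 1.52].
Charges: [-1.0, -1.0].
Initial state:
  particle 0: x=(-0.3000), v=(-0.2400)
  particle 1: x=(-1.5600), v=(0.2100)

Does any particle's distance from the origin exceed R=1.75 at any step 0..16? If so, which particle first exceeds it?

no

step 0: x0=(-0.3000) x1=(-1.5600)
step 1: x0=(-0.3085) x1=(-1.5522)
step 2: x0=(-0.3146) x1=(-1.5457)
step 3: x0=(-0.3183) x1=(-1.5404)
step 4: x0=(-0.3196) x1=(-1.5364)
step 5: x0=(-0.3185) x1=(-1.5337)
step 6: x0=(-0.3150) x1=(-1.5323)
step 7: x0=(-0.3089) x1=(-1.5322)
step 8: x0=(-0.3005) x1=(-1.5335)
step 9: x0=(-0.2897) x1=(-1.5359)
step 10: x0=(-0.2766) x1=(-1.5396)
step 11: x0=(-0.2612) x1=(-1.5446)
step 12: x0=(-0.2436) x1=(-1.5506)
step 13: x0=(-0.2239) x1=(-1.5579)
step 14: x0=(-0.2021) x1=(-1.5662)
step 15: x0=(-0.1785) x1=(-1.5755)
step 16: x0=(-0.1529) x1=(-1.5858)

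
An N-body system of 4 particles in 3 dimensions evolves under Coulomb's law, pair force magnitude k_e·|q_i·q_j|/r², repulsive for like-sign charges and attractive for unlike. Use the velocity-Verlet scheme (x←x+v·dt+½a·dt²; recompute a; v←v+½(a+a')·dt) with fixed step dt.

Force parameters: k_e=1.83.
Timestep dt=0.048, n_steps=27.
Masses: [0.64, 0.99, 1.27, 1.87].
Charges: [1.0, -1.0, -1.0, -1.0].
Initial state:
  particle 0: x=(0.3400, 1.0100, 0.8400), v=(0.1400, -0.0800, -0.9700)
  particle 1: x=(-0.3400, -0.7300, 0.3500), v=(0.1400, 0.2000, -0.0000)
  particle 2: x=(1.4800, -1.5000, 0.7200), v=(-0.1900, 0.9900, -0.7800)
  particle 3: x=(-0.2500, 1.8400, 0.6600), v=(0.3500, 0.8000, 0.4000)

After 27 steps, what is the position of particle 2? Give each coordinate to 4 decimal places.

(1.5108, -0.2204, -0.2943)

step 0: x0=(0.3400, 1.0100, 0.8400) x1=(-0.3400, -0.7300, 0.3500) x2=(1.4800, -1.5000, 0.7200) x3=(-0.2500, 1.8400, 0.6600)
step 1: x0=(0.3448, 1.0074, 0.7927) x1=(-0.3336, -0.7200, 0.3500) x2=(1.4712, -1.4525, 0.6826) x3=(-0.2326, 1.8778, 0.6794)
step 2: x0=(0.3461, 1.0074, 0.7442) x1=(-0.3277, -0.7091, 0.3500) x2=(1.4631, -1.4052, 0.6455) x3=(-0.2142, 1.9144, 0.6991)
step 3: x0=(0.3441, 1.0097, 0.6951) x1=(-0.3225, -0.6974, 0.3500) x2=(1.4558, -1.3580, 0.6084) x3=(-0.1948, 1.9497, 0.7189)
step 4: x0=(0.3390, 1.0143, 0.6458) x1=(-0.3180, -0.6847, 0.3501) x2=(1.4491, -1.3108, 0.5715) x3=(-0.1745, 1.9839, 0.7387)
step 5: x0=(0.3311, 1.0210, 0.5965) x1=(-0.3142, -0.6711, 0.3500) x2=(1.4433, -1.2637, 0.5347) x3=(-0.1534, 2.0168, 0.7584)
step 6: x0=(0.3207, 1.0296, 0.5477) x1=(-0.3111, -0.6564, 0.3500) x2=(1.4382, -1.2167, 0.4980) x3=(-0.1315, 2.0486, 0.7778)
step 7: x0=(0.3080, 1.0400, 0.4997) x1=(-0.3088, -0.6408, 0.3499) x2=(1.4339, -1.1698, 0.4614) x3=(-0.1090, 2.0793, 0.7970)
step 8: x0=(0.2934, 1.0519, 0.4528) x1=(-0.3073, -0.6240, 0.3497) x2=(1.4305, -1.1229, 0.4248) x3=(-0.0860, 2.1090, 0.8159)
step 9: x0=(0.2770, 1.0651, 0.4072) x1=(-0.3067, -0.6062, 0.3495) x2=(1.4278, -1.0760, 0.3882) x3=(-0.0625, 2.1376, 0.8343)
step 10: x0=(0.2592, 1.0794, 0.3632) x1=(-0.3069, -0.5873, 0.3492) x2=(1.4261, -1.0291, 0.3516) x3=(-0.0386, 2.1653, 0.8522)
step 11: x0=(0.2402, 1.0946, 0.3208) x1=(-0.3080, -0.5673, 0.3488) x2=(1.4251, -0.9822, 0.3150) x3=(-0.0144, 2.1921, 0.8696)
step 12: x0=(0.2203, 1.1104, 0.2804) x1=(-0.3101, -0.5462, 0.3483) x2=(1.4250, -0.9353, 0.2783) x3=(0.0101, 2.2181, 0.8864)
step 13: x0=(0.1996, 1.1267, 0.2419) x1=(-0.3130, -0.5239, 0.3477) x2=(1.4257, -0.8883, 0.2416) x3=(0.0347, 2.2433, 0.9027)
step 14: x0=(0.1784, 1.1431, 0.2055) x1=(-0.3170, -0.5006, 0.3470) x2=(1.4272, -0.8413, 0.2047) x3=(0.0595, 2.2679, 0.9184)
step 15: x0=(0.1569, 1.1594, 0.1712) x1=(-0.3219, -0.4761, 0.3462) x2=(1.4296, -0.7943, 0.1677) x3=(0.0843, 2.2918, 0.9336)
step 16: x0=(0.1352, 1.1755, 0.1392) x1=(-0.3278, -0.4505, 0.3453) x2=(1.4327, -0.7471, 0.1305) x3=(0.1092, 2.3151, 0.9481)
step 17: x0=(0.1135, 1.1912, 0.1093) x1=(-0.3346, -0.4238, 0.3442) x2=(1.4366, -0.6999, 0.0931) x3=(0.1340, 2.3380, 0.9621)
step 18: x0=(0.0920, 1.2063, 0.0817) x1=(-0.3424, -0.3960, 0.3430) x2=(1.4413, -0.6526, 0.0556) x3=(0.1588, 2.3604, 0.9756)
step 19: x0=(0.0707, 1.2206, 0.0564) x1=(-0.3512, -0.3671, 0.3416) x2=(1.4466, -0.6051, 0.0178) x3=(0.1836, 2.3824, 0.9885)
step 20: x0=(0.0498, 1.2339, 0.0332) x1=(-0.3609, -0.3370, 0.3401) x2=(1.4526, -0.5575, -0.0203) x3=(0.2082, 2.4041, 1.0009)
step 21: x0=(0.0294, 1.2461, 0.0123) x1=(-0.3715, -0.3058, 0.3385) x2=(1.4593, -0.5098, -0.0586) x3=(0.2328, 2.4254, 1.0128)
step 22: x0=(0.0096, 1.2570, -0.0064) x1=(-0.3830, -0.2734, 0.3366) x2=(1.4666, -0.4620, -0.0972) x3=(0.2571, 2.4465, 1.0242)
step 23: x0=(-0.0096, 1.2665, -0.0230) x1=(-0.3953, -0.2399, 0.3345) x2=(1.4745, -0.4140, -0.1360) x3=(0.2814, 2.4673, 1.0352)
step 24: x0=(-0.0282, 1.2743, -0.0375) x1=(-0.4085, -0.2051, 0.3322) x2=(1.4829, -0.3658, -0.1752) x3=(0.3054, 2.4880, 1.0458)
step 25: x0=(-0.0460, 1.2805, -0.0498) x1=(-0.4224, -0.1692, 0.3297) x2=(1.4917, -0.3175, -0.2146) x3=(0.3294, 2.5085, 1.0560)
step 26: x0=(-0.0630, 1.2847, -0.0601) x1=(-0.4371, -0.1320, 0.3269) x2=(1.5011, -0.2690, -0.2543) x3=(0.3531, 2.5288, 1.0658)
step 27: x0=(-0.0793, 1.2870, -0.0683) x1=(-0.4524, -0.0934, 0.3237) x2=(1.5108, -0.2204, -0.2943) x3=(0.3766, 2.5490, 1.0753)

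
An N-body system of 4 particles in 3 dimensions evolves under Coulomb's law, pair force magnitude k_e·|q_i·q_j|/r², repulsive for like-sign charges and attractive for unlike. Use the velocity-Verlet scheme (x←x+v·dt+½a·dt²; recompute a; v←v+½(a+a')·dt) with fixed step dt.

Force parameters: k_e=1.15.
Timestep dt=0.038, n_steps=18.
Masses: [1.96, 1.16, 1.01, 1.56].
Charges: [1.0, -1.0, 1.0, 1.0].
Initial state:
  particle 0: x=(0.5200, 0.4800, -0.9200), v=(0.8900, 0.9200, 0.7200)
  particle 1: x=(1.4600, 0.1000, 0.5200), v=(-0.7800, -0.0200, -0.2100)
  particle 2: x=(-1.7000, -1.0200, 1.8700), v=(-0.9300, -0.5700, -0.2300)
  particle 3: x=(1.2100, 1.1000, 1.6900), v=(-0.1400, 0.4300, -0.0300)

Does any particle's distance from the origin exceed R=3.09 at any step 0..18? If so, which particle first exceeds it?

step 0: x0=(0.5200, 0.4800, -0.9200) x1=(1.4600, 0.1000, 0.5200) x2=(-1.7000, -1.0200, 1.8700) x3=(1.2100, 1.1000, 1.6900)
step 1: x0=(0.5539, 0.5149, -0.8926) x1=(1.4301, 0.0995, 0.5121) x2=(-1.7354, -1.0417, 1.8613) x3=(1.2048, 1.1162, 1.6888)
step 2: x0=(0.5879, 0.5498, -0.8651) x1=(1.3999, 0.0994, 0.5042) x2=(-1.7708, -1.0635, 1.8526) x3=(1.1997, 1.1323, 1.6873)
step 3: x0=(0.6222, 0.5846, -0.8375) x1=(1.3691, 0.0998, 0.4964) x2=(-1.8063, -1.0853, 1.8439) x3=(1.1948, 1.1481, 1.6857)
step 4: x0=(0.6565, 0.6192, -0.8098) x1=(1.3380, 0.1007, 0.4886) x2=(-1.8418, -1.1072, 1.8353) x3=(1.1900, 1.1638, 1.6839)
step 5: x0=(0.6910, 0.6538, -0.7819) x1=(1.3065, 0.1021, 0.4807) x2=(-1.8774, -1.1292, 1.8267) x3=(1.1853, 1.1792, 1.6820)
step 6: x0=(0.7257, 0.6882, -0.7539) x1=(1.2746, 0.1041, 0.4727) x2=(-1.9130, -1.1513, 1.8181) x3=(1.1808, 1.1945, 1.6799)
step 7: x0=(0.7606, 0.7224, -0.7257) x1=(1.2423, 0.1067, 0.4647) x2=(-1.9486, -1.1734, 1.8096) x3=(1.1764, 1.2095, 1.6777)
step 8: x0=(0.7956, 0.7565, -0.6973) x1=(1.2096, 0.1099, 0.4565) x2=(-1.9843, -1.1956, 1.8010) x3=(1.1720, 1.2244, 1.6753)
step 9: x0=(0.8307, 0.7903, -0.6688) x1=(1.1767, 0.1138, 0.4480) x2=(-2.0201, -1.2179, 1.7925) x3=(1.1678, 1.2391, 1.6728)
step 10: x0=(0.8660, 0.8239, -0.6400) x1=(1.1434, 0.1184, 0.4394) x2=(-2.0558, -1.2402, 1.7840) x3=(1.1636, 1.2536, 1.6702)
step 11: x0=(0.9014, 0.8573, -0.6110) x1=(1.1099, 0.1237, 0.4305) x2=(-2.0917, -1.2626, 1.7755) x3=(1.1595, 1.2679, 1.6676)
step 12: x0=(0.9368, 0.8903, -0.5817) x1=(1.0762, 0.1298, 0.4213) x2=(-2.1275, -1.2850, 1.7670) x3=(1.1555, 1.2820, 1.6648)
step 13: x0=(0.9724, 0.9230, -0.5522) x1=(1.0423, 0.1368, 0.4118) x2=(-2.1634, -1.3075, 1.7585) x3=(1.1515, 1.2960, 1.6619)
step 14: x0=(1.0080, 0.9554, -0.5225) x1=(1.0083, 0.1446, 0.4019) x2=(-2.1993, -1.3301, 1.7500) x3=(1.1476, 1.3097, 1.6590)
step 15: x0=(1.0436, 0.9874, -0.4925) x1=(0.9742, 0.1533, 0.3918) x2=(-2.2352, -1.3527, 1.7416) x3=(1.1437, 1.3233, 1.6561)
step 16: x0=(1.0792, 1.0190, -0.4624) x1=(0.9402, 0.1630, 0.3813) x2=(-2.2712, -1.3753, 1.7331) x3=(1.1398, 1.3368, 1.6531)
step 17: x0=(1.1147, 1.0502, -0.4320) x1=(0.9063, 0.1737, 0.3705) x2=(-2.3072, -1.3980, 1.7246) x3=(1.1359, 1.3500, 1.6501)
step 18: x0=(1.1502, 1.0809, -0.4014) x1=(0.8725, 0.1853, 0.3595) x2=(-2.3432, -1.4208, 1.7161) x3=(1.1321, 1.3631, 1.6471)

yes, particle 2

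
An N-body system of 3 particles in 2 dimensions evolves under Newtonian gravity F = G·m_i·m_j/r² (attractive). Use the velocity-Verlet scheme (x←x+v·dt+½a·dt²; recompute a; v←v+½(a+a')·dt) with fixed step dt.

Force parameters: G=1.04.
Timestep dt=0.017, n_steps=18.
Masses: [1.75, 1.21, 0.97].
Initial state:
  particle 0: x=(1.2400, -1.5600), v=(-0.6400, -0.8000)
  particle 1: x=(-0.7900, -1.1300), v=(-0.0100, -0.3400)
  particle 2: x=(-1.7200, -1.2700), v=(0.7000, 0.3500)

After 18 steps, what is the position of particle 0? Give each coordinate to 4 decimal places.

(1.0244, -1.8006)

step 0: x0=(1.2400, -1.5600) x1=(-0.7900, -1.1300) x2=(-1.7200, -1.2700)
step 1: x0=(1.2291, -1.5736) x1=(-0.7903, -1.1358) x2=(-1.7079, -1.2640)
step 2: x0=(1.2180, -1.5872) x1=(-0.7908, -1.1417) x2=(-1.6953, -1.2580)
step 3: x0=(1.2068, -1.6007) x1=(-0.7915, -1.1477) x2=(-1.6821, -1.2519)
step 4: x0=(1.1955, -1.6142) x1=(-0.7924, -1.1537) x2=(-1.6685, -1.2458)
step 5: x0=(1.1841, -1.6277) x1=(-0.7936, -1.1598) x2=(-1.6544, -1.2396)
step 6: x0=(1.1726, -1.6412) x1=(-0.7951, -1.1660) x2=(-1.6397, -1.2334)
step 7: x0=(1.1610, -1.6546) x1=(-0.7969, -1.1722) x2=(-1.6244, -1.2272)
step 8: x0=(1.1492, -1.6681) x1=(-0.7989, -1.1785) x2=(-1.6086, -1.2209)
step 9: x0=(1.1373, -1.6815) x1=(-0.8013, -1.1848) x2=(-1.5921, -1.2147)
step 10: x0=(1.1252, -1.6948) x1=(-0.8040, -1.1912) x2=(-1.5750, -1.2084)
step 11: x0=(1.1131, -1.7082) x1=(-0.8070, -1.1976) x2=(-1.5572, -1.2021)
step 12: x0=(1.1008, -1.7215) x1=(-0.8105, -1.2041) x2=(-1.5386, -1.1958)
step 13: x0=(1.0884, -1.7347) x1=(-0.8143, -1.2106) x2=(-1.5194, -1.1896)
step 14: x0=(1.0759, -1.7480) x1=(-0.8187, -1.2171) x2=(-1.4993, -1.1833)
step 15: x0=(1.0632, -1.7612) x1=(-0.8235, -1.2237) x2=(-1.4783, -1.1772)
step 16: x0=(1.0504, -1.7743) x1=(-0.8289, -1.2302) x2=(-1.4565, -1.1711)
step 17: x0=(1.0375, -1.7875) x1=(-0.8348, -1.2367) x2=(-1.4337, -1.1651)
step 18: x0=(1.0244, -1.8006) x1=(-0.8415, -1.2431) x2=(-1.4097, -1.1593)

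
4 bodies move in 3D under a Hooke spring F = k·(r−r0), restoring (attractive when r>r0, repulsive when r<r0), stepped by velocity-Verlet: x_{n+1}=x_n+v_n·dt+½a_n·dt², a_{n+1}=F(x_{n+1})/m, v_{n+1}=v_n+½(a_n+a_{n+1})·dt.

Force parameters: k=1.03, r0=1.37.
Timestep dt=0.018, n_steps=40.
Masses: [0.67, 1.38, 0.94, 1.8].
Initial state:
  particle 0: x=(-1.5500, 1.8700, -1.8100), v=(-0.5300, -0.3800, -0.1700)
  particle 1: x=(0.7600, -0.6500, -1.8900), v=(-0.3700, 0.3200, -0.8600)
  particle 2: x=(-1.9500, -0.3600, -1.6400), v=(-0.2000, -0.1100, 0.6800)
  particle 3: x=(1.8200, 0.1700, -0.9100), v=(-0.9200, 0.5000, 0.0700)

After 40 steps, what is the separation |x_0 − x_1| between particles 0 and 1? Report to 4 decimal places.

1.3606

step 0: x0=(-1.5500, 1.8700, -1.8100) x1=(0.7600, -0.6500, -1.8900) x2=(-1.9500, -0.3600, -1.6400) x3=(1.8200, 0.1700, -0.9100)
step 1: x0=(-1.5587, 1.8623, -1.8129) x1=(0.7530, -0.6440, -1.9054) x2=(-1.9529, -0.3618, -1.6277) x3=(1.8030, 0.1791, -0.9089)
step 2: x0=(-1.5657, 1.8529, -1.8155) x1=(0.7454, -0.6376, -1.9208) x2=(-1.9544, -0.3632, -1.6153) x3=(1.7851, 0.1882, -0.9079)
step 3: x0=(-1.5710, 1.8417, -1.8178) x1=(0.7372, -0.6308, -1.9360) x2=(-1.9545, -0.3642, -1.6029) x3=(1.7663, 0.1975, -0.9072)
step 4: x0=(-1.5746, 1.8289, -1.8198) x1=(0.7284, -0.6235, -1.9512) x2=(-1.9533, -0.3648, -1.5903) x3=(1.7467, 0.2069, -0.9068)
step 5: x0=(-1.5766, 1.8144, -1.8216) x1=(0.7190, -0.6158, -1.9662) x2=(-1.9506, -0.3651, -1.5778) x3=(1.7262, 0.2163, -0.9065)
step 6: x0=(-1.5769, 1.7982, -1.8230) x1=(0.7090, -0.6077, -1.9812) x2=(-1.9467, -0.3649, -1.5651) x3=(1.7048, 0.2259, -0.9065)
step 7: x0=(-1.5756, 1.7805, -1.8241) x1=(0.6984, -0.5992, -1.9960) x2=(-1.9413, -0.3644, -1.5524) x3=(1.6826, 0.2355, -0.9067)
step 8: x0=(-1.5727, 1.7612, -1.8250) x1=(0.6872, -0.5903, -2.0106) x2=(-1.9347, -0.3635, -1.5397) x3=(1.6595, 0.2453, -0.9071)
step 9: x0=(-1.5681, 1.7403, -1.8255) x1=(0.6754, -0.5810, -2.0252) x2=(-1.9268, -0.3622, -1.5270) x3=(1.6356, 0.2551, -0.9078)
step 10: x0=(-1.5620, 1.7179, -1.8258) x1=(0.6630, -0.5713, -2.0396) x2=(-1.9175, -0.3606, -1.5142) x3=(1.6109, 0.2650, -0.9087)
step 11: x0=(-1.5544, 1.6940, -1.8258) x1=(0.6501, -0.5613, -2.0539) x2=(-1.9070, -0.3585, -1.5015) x3=(1.5854, 0.2749, -0.9097)
step 12: x0=(-1.5452, 1.6687, -1.8255) x1=(0.6366, -0.5508, -2.0680) x2=(-1.8953, -0.3562, -1.4887) x3=(1.5590, 0.2849, -0.9110)
step 13: x0=(-1.5345, 1.6421, -1.8249) x1=(0.6226, -0.5400, -2.0820) x2=(-1.8823, -0.3534, -1.4760) x3=(1.5319, 0.2950, -0.9125)
step 14: x0=(-1.5223, 1.6141, -1.8241) x1=(0.6081, -0.5289, -2.0958) x2=(-1.8682, -0.3504, -1.4633) x3=(1.5041, 0.3051, -0.9142)
step 15: x0=(-1.5088, 1.5848, -1.8231) x1=(0.5930, -0.5174, -2.1094) x2=(-1.8528, -0.3469, -1.4506) x3=(1.4755, 0.3152, -0.9162)
step 16: x0=(-1.4938, 1.5542, -1.8218) x1=(0.5774, -0.5055, -2.1229) x2=(-1.8364, -0.3432, -1.4379) x3=(1.4461, 0.3254, -0.9183)
step 17: x0=(-1.4775, 1.5225, -1.8202) x1=(0.5614, -0.4934, -2.1362) x2=(-1.8188, -0.3391, -1.4253) x3=(1.4161, 0.3356, -0.9206)
step 18: x0=(-1.4598, 1.4896, -1.8184) x1=(0.5448, -0.4809, -2.1493) x2=(-1.8001, -0.3348, -1.4128) x3=(1.3854, 0.3458, -0.9231)
step 19: x0=(-1.4409, 1.4556, -1.8164) x1=(0.5278, -0.4681, -2.1623) x2=(-1.7803, -0.3301, -1.4003) x3=(1.3539, 0.3561, -0.9258)
step 20: x0=(-1.4207, 1.4206, -1.8142) x1=(0.5104, -0.4551, -2.1750) x2=(-1.7595, -0.3251, -1.3878) x3=(1.3218, 0.3663, -0.9287)
step 21: x0=(-1.3994, 1.3846, -1.8117) x1=(0.4925, -0.4417, -2.1876) x2=(-1.7377, -0.3199, -1.3754) x3=(1.2891, 0.3766, -0.9318)
step 22: x0=(-1.3769, 1.3478, -1.8091) x1=(0.4742, -0.4281, -2.2000) x2=(-1.7149, -0.3144, -1.3631) x3=(1.2558, 0.3869, -0.9351)
step 23: x0=(-1.3533, 1.3100, -1.8063) x1=(0.4555, -0.4143, -2.2122) x2=(-1.6912, -0.3086, -1.3509) x3=(1.2219, 0.3971, -0.9385)
step 24: x0=(-1.3287, 1.2715, -1.8032) x1=(0.4364, -0.4002, -2.2243) x2=(-1.6666, -0.3027, -1.3387) x3=(1.1874, 0.4074, -0.9421)
step 25: x0=(-1.3030, 1.2322, -1.8001) x1=(0.4170, -0.3859, -2.2361) x2=(-1.6412, -0.2964, -1.3266) x3=(1.1523, 0.4176, -0.9459)
step 26: x0=(-1.2764, 1.1923, -1.7967) x1=(0.3972, -0.3713, -2.2477) x2=(-1.6149, -0.2900, -1.3146) x3=(1.1168, 0.4278, -0.9498)
step 27: x0=(-1.2490, 1.1518, -1.7933) x1=(0.3771, -0.3566, -2.2592) x2=(-1.5878, -0.2834, -1.3027) x3=(1.0807, 0.4380, -0.9539)
step 28: x0=(-1.2206, 1.1107, -1.7897) x1=(0.3568, -0.3417, -2.2705) x2=(-1.5599, -0.2766, -1.2909) x3=(1.0441, 0.4481, -0.9581)
step 29: x0=(-1.1915, 1.0691, -1.7859) x1=(0.3361, -0.3266, -2.2815) x2=(-1.5313, -0.2696, -1.2791) x3=(1.0071, 0.4582, -0.9625)
step 30: x0=(-1.1617, 1.0271, -1.7821) x1=(0.3151, -0.3113, -2.2924) x2=(-1.5021, -0.2625, -1.2675) x3=(0.9697, 0.4683, -0.9670)
step 31: x0=(-1.1311, 0.9847, -1.7781) x1=(0.2940, -0.2960, -2.3031) x2=(-1.4722, -0.2553, -1.2559) x3=(0.9318, 0.4783, -0.9717)
step 32: x0=(-1.1000, 0.9420, -1.7741) x1=(0.2726, -0.2804, -2.3137) x2=(-1.4417, -0.2479, -1.2444) x3=(0.8936, 0.4883, -0.9765)
step 33: x0=(-1.0682, 0.8991, -1.7700) x1=(0.2510, -0.2648, -2.3240) x2=(-1.4107, -0.2404, -1.2330) x3=(0.8551, 0.4982, -0.9814)
step 34: x0=(-1.0360, 0.8560, -1.7659) x1=(0.2292, -0.2490, -2.3342) x2=(-1.3791, -0.2329, -1.2216) x3=(0.8162, 0.5081, -0.9864)
step 35: x0=(-1.0033, 0.8127, -1.7617) x1=(0.2073, -0.2332, -2.3442) x2=(-1.3470, -0.2252, -1.2103) x3=(0.7770, 0.5179, -0.9915)
step 36: x0=(-0.9702, 0.7694, -1.7575) x1=(0.1852, -0.2172, -2.3540) x2=(-1.3145, -0.2175, -1.1991) x3=(0.7375, 0.5276, -0.9968)
step 37: x0=(-0.9367, 0.7260, -1.7533) x1=(0.1630, -0.2012, -2.3637) x2=(-1.2816, -0.2098, -1.1880) x3=(0.6978, 0.5373, -1.0021)
step 38: x0=(-0.9029, 0.6827, -1.7491) x1=(0.1407, -0.1852, -2.3733) x2=(-1.2484, -0.2020, -1.1768) x3=(0.6579, 0.5469, -1.0075)
step 39: x0=(-0.8689, 0.6394, -1.7449) x1=(0.1183, -0.1691, -2.3827) x2=(-1.2148, -0.1942, -1.1658) x3=(0.6178, 0.5564, -1.0130)
step 40: x0=(-0.8347, 0.5961, -1.7407) x1=(0.0958, -0.1530, -2.3920) x2=(-1.1809, -0.1865, -1.1547) x3=(0.5775, 0.5659, -1.0186)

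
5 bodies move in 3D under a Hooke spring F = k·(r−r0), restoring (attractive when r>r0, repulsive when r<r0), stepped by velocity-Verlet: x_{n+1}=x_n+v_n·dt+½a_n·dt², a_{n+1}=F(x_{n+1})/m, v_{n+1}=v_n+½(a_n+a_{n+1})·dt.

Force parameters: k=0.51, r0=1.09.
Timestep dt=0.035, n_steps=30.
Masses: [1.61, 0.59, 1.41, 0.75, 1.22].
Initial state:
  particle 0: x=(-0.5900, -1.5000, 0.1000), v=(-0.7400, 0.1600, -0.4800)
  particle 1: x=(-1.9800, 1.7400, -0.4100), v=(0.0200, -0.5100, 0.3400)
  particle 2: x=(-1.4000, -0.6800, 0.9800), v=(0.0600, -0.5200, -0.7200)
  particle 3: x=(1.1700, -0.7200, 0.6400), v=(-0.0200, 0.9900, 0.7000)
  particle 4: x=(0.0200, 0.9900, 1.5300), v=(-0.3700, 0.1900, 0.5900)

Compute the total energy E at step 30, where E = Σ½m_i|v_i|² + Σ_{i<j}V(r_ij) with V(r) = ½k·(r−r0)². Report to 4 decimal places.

step 0: x0=(-0.5900, -1.5000, 0.1000) x1=(-1.9800, 1.7400, -0.4100) x2=(-1.4000, -0.6800, 0.9800) x3=(1.1700, -0.7200, 0.6400) x4=(0.0200, 0.9900, 1.5300)
step 1: x0=(-0.6159, -1.4936, 0.0834) x1=(-1.9767, 1.7190, -0.3964) x2=(-1.3974, -0.6977, 0.9546) x3=(1.1671, -0.6844, 0.6643) x4=(0.0066, 0.9959, 1.5499)
step 2: x0=(-0.6418, -1.4854, 0.0672) x1=(-1.9683, 1.6917, -0.3795) x2=(-1.3940, -0.7145, 0.9288) x3=(1.1599, -0.6469, 0.6883) x4=(-0.0077, 1.0004, 1.5684)
step 3: x0=(-0.6675, -1.4756, 0.0514) x1=(-1.9549, 1.6582, -0.3593) x2=(-1.3896, -0.7302, 0.9026) x3=(1.1484, -0.6076, 0.7119) x4=(-0.0229, 1.0034, 1.5853)
step 4: x0=(-0.6932, -1.4641, 0.0361) x1=(-1.9365, 1.6188, -0.3359) x2=(-1.3844, -0.7450, 0.8762) x3=(1.1325, -0.5667, 0.7350) x4=(-0.0390, 1.0049, 1.6007)
step 5: x0=(-0.7187, -1.4510, 0.0213) x1=(-1.9133, 1.5737, -0.3094) x2=(-1.3783, -0.7587, 0.8494) x3=(1.1124, -0.5244, 0.7576) x4=(-0.0560, 1.0049, 1.6146)
step 6: x0=(-0.7441, -1.4363, 0.0070) x1=(-1.8855, 1.5230, -0.2799) x2=(-1.3714, -0.7714, 0.8225) x3=(1.0881, -0.4806, 0.7797) x4=(-0.0738, 1.0034, 1.6270)
step 7: x0=(-0.7692, -1.4200, -0.0068) x1=(-1.8532, 1.4670, -0.2476) x2=(-1.3637, -0.7830, 0.7955) x3=(1.0596, -0.4356, 0.8012) x4=(-0.0925, 1.0005, 1.6378)
step 8: x0=(-0.7942, -1.4022, -0.0201) x1=(-1.8166, 1.4060, -0.2125) x2=(-1.3552, -0.7936, 0.7684) x3=(1.0271, -0.3896, 0.8220) x4=(-0.1120, 0.9960, 1.6471)
step 9: x0=(-0.8188, -1.3829, -0.0328) x1=(-1.7759, 1.3402, -0.1748) x2=(-1.3459, -0.8031, 0.7412) x3=(0.9907, -0.3426, 0.8421) x4=(-0.1322, 0.9901, 1.6549)
step 10: x0=(-0.8431, -1.3621, -0.0450) x1=(-1.7314, 1.2700, -0.1347) x2=(-1.3358, -0.8116, 0.7141) x3=(0.9505, -0.2948, 0.8616) x4=(-0.1533, 0.9828, 1.6611)
step 11: x0=(-0.8671, -1.3400, -0.0566) x1=(-1.6833, 1.1957, -0.0924) x2=(-1.3251, -0.8190, 0.6870) x3=(0.9066, -0.2464, 0.8803) x4=(-0.1752, 0.9740, 1.6659)
step 12: x0=(-0.8908, -1.3164, -0.0676) x1=(-1.6318, 1.1176, -0.0479) x2=(-1.3136, -0.8254, 0.6600) x3=(0.8591, -0.1976, 0.8982) x4=(-0.1977, 0.9637, 1.6692)
step 13: x0=(-0.9141, -1.2916, -0.0781) x1=(-1.5773, 1.0360, -0.0015) x2=(-1.3014, -0.8308, 0.6333) x3=(0.8084, -0.1484, 0.9154) x4=(-0.2210, 0.9521, 1.6711)
step 14: x0=(-0.9369, -1.2655, -0.0879) x1=(-1.5200, 0.9514, 0.0466) x2=(-1.2886, -0.8352, 0.6067) x3=(0.7544, -0.0992, 0.9317) x4=(-0.2449, 0.9390, 1.6716)
step 15: x0=(-0.9594, -1.2382, -0.0971) x1=(-1.4603, 0.8642, 0.0963) x2=(-1.2752, -0.8387, 0.5805) x3=(0.6975, -0.0499, 0.9473) x4=(-0.2695, 0.9247, 1.6707)
step 16: x0=(-0.9814, -1.2098, -0.1057) x1=(-1.3983, 0.7745, 0.1473) x2=(-1.2612, -0.8412, 0.5546) x3=(0.6378, -0.0008, 0.9620) x4=(-0.2947, 0.9089, 1.6685)
step 17: x0=(-1.0030, -1.1804, -0.1138) x1=(-1.3345, 0.6830, 0.1995) x2=(-1.2466, -0.8428, 0.5290) x3=(0.5755, 0.0479, 0.9759) x4=(-0.3205, 0.8919, 1.6650)
step 18: x0=(-1.0240, -1.1499, -0.1212) x1=(-1.2690, 0.5898, 0.2527) x2=(-1.2315, -0.8436, 0.5040) x3=(0.5108, 0.0962, 0.9889) x4=(-0.3468, 0.8737, 1.6602)
step 19: x0=(-1.0447, -1.1185, -0.1281) x1=(-1.2022, 0.4955, 0.3066) x2=(-1.2159, -0.8436, 0.4793) x3=(0.4440, 0.1439, 1.0011) x4=(-0.3737, 0.8542, 1.6543)
step 20: x0=(-1.0648, -1.0862, -0.1344) x1=(-1.1344, 0.4002, 0.3612) x2=(-1.1998, -0.8428, 0.4552) x3=(0.3753, 0.1909, 1.0125) x4=(-0.4011, 0.8336, 1.6472)
step 21: x0=(-1.0845, -1.0532, -0.1401) x1=(-1.0658, 0.3043, 0.4163) x2=(-1.1832, -0.8413, 0.4317) x3=(0.3049, 0.2371, 1.0230) x4=(-0.4290, 0.8118, 1.6391)
step 22: x0=(-1.1037, -1.0193, -0.1453) x1=(-0.9966, 0.2081, 0.4717) x2=(-1.1662, -0.8391, 0.4087) x3=(0.2330, 0.2823, 1.0327) x4=(-0.4573, 0.7890, 1.6300)
step 23: x0=(-1.1225, -0.9848, -0.1501) x1=(-0.9271, 0.1119, 0.5274) x2=(-1.1488, -0.8363, 0.3863) x3=(0.1599, 0.3266, 1.0416) x4=(-0.4861, 0.7652, 1.6199)
step 24: x0=(-1.1408, -0.9496, -0.1543) x1=(-0.8574, 0.0157, 0.5833) x2=(-1.1311, -0.8329, 0.3645) x3=(0.0858, 0.3698, 1.0496) x4=(-0.5153, 0.7405, 1.6089)
step 25: x0=(-1.1588, -0.9138, -0.1581) x1=(-0.7876, -0.0804, 0.6393) x2=(-1.1130, -0.8289, 0.3434) x3=(0.0108, 0.4121, 1.0568) x4=(-0.5450, 0.7148, 1.5970)
step 26: x0=(-1.1764, -0.8774, -0.1615) x1=(-0.7177, -0.1762, 0.6954) x2=(-1.0946, -0.8245, 0.3228) x3=(-0.0648, 0.4533, 1.0632) x4=(-0.5751, 0.6883, 1.5844)
step 27: x0=(-1.1937, -0.8404, -0.1645) x1=(-0.6478, -0.2718, 0.7517) x2=(-1.0759, -0.8196, 0.3029) x3=(-0.1410, 0.4935, 1.0686) x4=(-0.6056, 0.6610, 1.5710)
step 28: x0=(-1.2108, -0.8028, -0.1671) x1=(-0.5779, -0.3673, 0.8080) x2=(-1.0570, -0.8142, 0.2835) x3=(-0.2176, 0.5328, 1.0731) x4=(-0.6364, 0.6329, 1.5569)
step 29: x0=(-1.2275, -0.7646, -0.1692) x1=(-0.5080, -0.4627, 0.8645) x2=(-1.0378, -0.8084, 0.2647) x3=(-0.2946, 0.5711, 1.0766) x4=(-0.6677, 0.6040, 1.5422)
step 30: x0=(-1.2441, -0.7259, -0.1710) x1=(-0.4381, -0.5579, 0.9210) x2=(-1.0184, -0.8021, 0.2465) x3=(-0.3720, 0.6084, 1.0791) x4=(-0.6994, 0.5744, 1.5269)
step 0 velocities: v0=(-0.7400, 0.1600, -0.4800) v1=(0.0200, -0.5100, 0.3400) v2=(0.0600, -0.5200, -0.7200) v3=(-0.0200, 0.9900, 0.7000) v4=(-0.3700, 0.1900, 0.5900)
step 0: KE=2.1858, PE=7.9086, E=10.0944
step 30 velocities: v0=(-0.4696, 1.1138, -0.0440) v1=(1.9963, -2.7148, 1.6160) v2=(0.5586, 0.1854, -0.5128) v3=(-2.2146, 1.0527, 0.0541) v4=(-0.9097, -0.8562, -0.4449)
step 30: KE=9.0560, PE=1.0350, E=10.0910

10.0910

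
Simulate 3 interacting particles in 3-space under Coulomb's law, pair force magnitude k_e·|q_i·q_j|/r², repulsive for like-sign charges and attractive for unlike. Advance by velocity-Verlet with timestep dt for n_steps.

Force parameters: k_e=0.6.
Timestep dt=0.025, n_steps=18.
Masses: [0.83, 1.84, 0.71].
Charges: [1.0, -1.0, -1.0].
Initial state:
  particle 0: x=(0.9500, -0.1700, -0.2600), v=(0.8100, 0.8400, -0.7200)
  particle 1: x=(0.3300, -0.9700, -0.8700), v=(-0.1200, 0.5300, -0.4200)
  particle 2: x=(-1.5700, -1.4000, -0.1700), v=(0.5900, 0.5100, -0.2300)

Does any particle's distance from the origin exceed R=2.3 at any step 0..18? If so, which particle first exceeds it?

step 0: x0=(0.9500, -0.1700, -0.2600) x1=(0.3300, -0.9700, -0.8700) x2=(-1.5700, -1.4000, -0.1700)
step 1: x0=(0.9701, -0.1491, -0.2781) x1=(0.3271, -0.9567, -0.8805) x2=(-1.5553, -1.3872, -0.1757)
step 2: x0=(0.9901, -0.1285, -0.2963) x1=(0.3242, -0.9433, -0.8909) x2=(-1.5406, -1.3745, -0.1814)
step 3: x0=(1.0098, -0.1081, -0.3147) x1=(0.3215, -0.9298, -0.9012) x2=(-1.5260, -1.3617, -0.1871)
step 4: x0=(1.0292, -0.0879, -0.3332) x1=(0.3190, -0.9162, -0.9116) x2=(-1.5114, -1.3490, -0.1927)
step 5: x0=(1.0485, -0.0679, -0.3519) x1=(0.3165, -0.9024, -0.9218) x2=(-1.4969, -1.3362, -0.1982)
step 6: x0=(1.0675, -0.0482, -0.3707) x1=(0.3142, -0.8886, -0.9321) x2=(-1.4825, -1.3235, -0.2038)
step 7: x0=(1.0863, -0.0287, -0.3896) x1=(0.3120, -0.8747, -0.9423) x2=(-1.4681, -1.3107, -0.2092)
step 8: x0=(1.1049, -0.0094, -0.4087) x1=(0.3099, -0.8607, -0.9524) x2=(-1.4538, -1.2979, -0.2147)
step 9: x0=(1.1233, 0.0097, -0.4278) x1=(0.3079, -0.8466, -0.9625) x2=(-1.4396, -1.2852, -0.2200)
step 10: x0=(1.1415, 0.0286, -0.4471) x1=(0.3061, -0.8324, -0.9726) x2=(-1.4254, -1.2724, -0.2254)
step 11: x0=(1.1594, 0.0473, -0.4664) x1=(0.3044, -0.8181, -0.9827) x2=(-1.4113, -1.2597, -0.2306)
step 12: x0=(1.1772, 0.0658, -0.4859) x1=(0.3028, -0.8037, -0.9927) x2=(-1.3973, -1.2469, -0.2359)
step 13: x0=(1.1947, 0.0842, -0.5054) x1=(0.3013, -0.7893, -1.0028) x2=(-1.3833, -1.2342, -0.2411)
step 14: x0=(1.2120, 0.1023, -0.5251) x1=(0.3000, -0.7747, -1.0128) x2=(-1.3695, -1.2214, -0.2462)
step 15: x0=(1.2291, 0.1203, -0.5448) x1=(0.2988, -0.7601, -1.0228) x2=(-1.3556, -1.2087, -0.2513)
step 16: x0=(1.2459, 0.1380, -0.5646) x1=(0.2977, -0.7454, -1.0327) x2=(-1.3419, -1.1960, -0.2563)
step 17: x0=(1.2626, 0.1556, -0.5845) x1=(0.2968, -0.7306, -1.0427) x2=(-1.3283, -1.1833, -0.2612)
step 18: x0=(1.2791, 0.1730, -0.6044) x1=(0.2959, -0.7157, -1.0526) x2=(-1.3147, -1.1706, -0.2661)

no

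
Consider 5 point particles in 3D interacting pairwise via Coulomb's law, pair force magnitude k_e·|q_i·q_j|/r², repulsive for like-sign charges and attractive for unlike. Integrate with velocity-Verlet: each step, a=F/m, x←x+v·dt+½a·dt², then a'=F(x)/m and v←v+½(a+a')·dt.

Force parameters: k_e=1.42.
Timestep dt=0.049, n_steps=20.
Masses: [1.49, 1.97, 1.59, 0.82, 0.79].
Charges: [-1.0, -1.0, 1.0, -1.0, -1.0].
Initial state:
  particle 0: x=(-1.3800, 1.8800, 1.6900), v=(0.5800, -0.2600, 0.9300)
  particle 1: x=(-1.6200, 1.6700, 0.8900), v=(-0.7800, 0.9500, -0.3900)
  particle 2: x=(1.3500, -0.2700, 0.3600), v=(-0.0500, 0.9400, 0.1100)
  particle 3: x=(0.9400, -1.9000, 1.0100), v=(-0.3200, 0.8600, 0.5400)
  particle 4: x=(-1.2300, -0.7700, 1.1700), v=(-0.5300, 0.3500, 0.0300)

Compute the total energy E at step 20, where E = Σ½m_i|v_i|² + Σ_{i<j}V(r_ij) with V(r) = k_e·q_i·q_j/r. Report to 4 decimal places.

5.8031

step 0: x0=(-1.3800, 1.8800, 1.6900) x1=(-1.6200, 1.6700, 0.8900) x2=(1.3500, -0.2700, 0.3600) x3=(0.9400, -1.9000, 1.0100) x4=(-1.2300, -0.7700, 1.1700)
step 1: x0=(-1.3511, 1.8678, 1.7370) x1=(-1.6585, 1.7164, 0.8698) x2=(1.3472, -0.2242, 0.3656) x3=(0.9249, -1.8576, 1.0362) x4=(-1.2559, -0.7533, 1.1714)
step 2: x0=(-1.3213, 1.8563, 1.7865) x1=(-1.6977, 1.7628, 0.8477) x2=(1.3438, -0.1788, 0.3716) x3=(0.9109, -1.8148, 1.0619) x4=(-1.2819, -0.7373, 1.1726)
step 3: x0=(-1.2907, 1.8454, 1.8381) x1=(-1.7375, 1.8092, 0.8239) x2=(1.3397, -0.1339, 0.3780) x3=(0.8981, -1.7715, 1.0870) x4=(-1.3078, -0.7222, 1.1737)
step 4: x0=(-1.2592, 1.8348, 1.8913) x1=(-1.7778, 1.8559, 0.7988) x2=(1.3349, -0.0894, 0.3848) x3=(0.8865, -1.7277, 1.1116) x4=(-1.3338, -0.7079, 1.1745)
step 5: x0=(-1.2269, 1.8245, 1.9461) x1=(-1.8187, 1.9028, 0.7726) x2=(1.3295, -0.0454, 0.3920) x3=(0.8760, -1.6835, 1.1357) x4=(-1.3599, -0.6944, 1.1752)
step 6: x0=(-1.1940, 1.8145, 2.0020) x1=(-1.8599, 1.9500, 0.7455) x2=(1.3234, -0.0018, 0.3996) x3=(0.8667, -1.6389, 1.1592) x4=(-1.3861, -0.6817, 1.1756)
step 7: x0=(-1.1605, 1.8047, 2.0590) x1=(-1.9016, 1.9976, 0.7176) x2=(1.3167, 0.0413, 0.4077) x3=(0.8585, -1.5939, 1.1823) x4=(-1.4123, -0.6697, 1.1758)
step 8: x0=(-1.1264, 1.7951, 2.1169) x1=(-1.9436, 2.0454, 0.6889) x2=(1.3093, 0.0841, 0.4161) x3=(0.8516, -1.5485, 1.2048) x4=(-1.4388, -0.6584, 1.1757)
step 9: x0=(-1.0918, 1.7858, 2.1755) x1=(-1.9859, 2.0936, 0.6597) x2=(1.3013, 0.1264, 0.4250) x3=(0.8458, -1.5027, 1.2268) x4=(-1.4654, -0.6479, 1.1754)
step 10: x0=(-1.0567, 1.7766, 2.2348) x1=(-2.0284, 2.1421, 0.6299) x2=(1.2927, 0.1682, 0.4343) x3=(0.8413, -1.4564, 1.2482) x4=(-1.4922, -0.6381, 1.1748)
step 11: x0=(-1.0212, 1.7676, 2.2947) x1=(-2.0712, 2.1908, 0.5998) x2=(1.2834, 0.2097, 0.4441) x3=(0.8379, -1.4097, 1.2691) x4=(-1.5192, -0.6289, 1.1739)
step 12: x0=(-0.9853, 1.7588, 2.3551) x1=(-2.1142, 2.2399, 0.5692) x2=(1.2735, 0.2507, 0.4543) x3=(0.8356, -1.3626, 1.2895) x4=(-1.5465, -0.6205, 1.1728)
step 13: x0=(-0.9490, 1.7502, 2.4160) x1=(-2.1573, 2.2892, 0.5382) x2=(1.2631, 0.2912, 0.4649) x3=(0.8346, -1.3150, 1.3092) x4=(-1.5740, -0.6126, 1.1713)
step 14: x0=(-0.9124, 1.7418, 2.4773) x1=(-2.2007, 2.3388, 0.5069) x2=(1.2520, 0.3313, 0.4760) x3=(0.8347, -1.2670, 1.3285) x4=(-1.6018, -0.6054, 1.1695)
step 15: x0=(-0.8754, 1.7337, 2.5389) x1=(-2.2441, 2.3886, 0.4753) x2=(1.2403, 0.3710, 0.4875) x3=(0.8360, -1.2185, 1.3471) x4=(-1.6299, -0.5988, 1.1675)
step 16: x0=(-0.8380, 1.7257, 2.6009) x1=(-2.2877, 2.4387, 0.4435) x2=(1.2280, 0.4102, 0.4995) x3=(0.8384, -1.1696, 1.3652) x4=(-1.6583, -0.5927, 1.1651)
step 17: x0=(-0.8004, 1.7179, 2.6632) x1=(-2.3314, 2.4890, 0.4114) x2=(1.2151, 0.4490, 0.5120) x3=(0.8420, -1.1201, 1.3827) x4=(-1.6869, -0.5872, 1.1624)
step 18: x0=(-0.7625, 1.7104, 2.7258) x1=(-2.3753, 2.5395, 0.3791) x2=(1.2017, 0.4873, 0.5250) x3=(0.8467, -1.0700, 1.3995) x4=(-1.7159, -0.5823, 1.1593)
step 19: x0=(-0.7243, 1.7030, 2.7887) x1=(-2.4192, 2.5902, 0.3466) x2=(1.1877, 0.5251, 0.5384) x3=(0.8525, -1.0195, 1.4157) x4=(-1.7451, -0.5778, 1.1560)
step 20: x0=(-0.6858, 1.6958, 2.8518) x1=(-2.4632, 2.6411, 0.3139) x2=(1.1732, 0.5624, 0.5524) x3=(0.8594, -0.9683, 1.4312) x4=(-1.7747, -0.5739, 1.1524)
step 0 velocities: v0=(0.5800, -0.2600, 0.9300) v1=(-0.7800, 0.9500, -0.3900) v2=(-0.0500, 0.9400, 0.1100) v3=(-0.3200, 0.8600, 0.5400) v4=(-0.5300, 0.3500, 0.0300)
step 0: KE=3.9219, PE=1.8817, E=5.8037
step 20 velocities: v0=(0.7875, -0.1443, 1.2903) v1=(-0.8990, 1.0412, -0.6690) v2=(-0.3022, 0.7562, 0.2903) v3=(0.1514, 1.0507, 0.3099) v4=(-0.6064, 0.0762, -0.0777)
step 20: KE=5.2681, PE=0.5350, E=5.8031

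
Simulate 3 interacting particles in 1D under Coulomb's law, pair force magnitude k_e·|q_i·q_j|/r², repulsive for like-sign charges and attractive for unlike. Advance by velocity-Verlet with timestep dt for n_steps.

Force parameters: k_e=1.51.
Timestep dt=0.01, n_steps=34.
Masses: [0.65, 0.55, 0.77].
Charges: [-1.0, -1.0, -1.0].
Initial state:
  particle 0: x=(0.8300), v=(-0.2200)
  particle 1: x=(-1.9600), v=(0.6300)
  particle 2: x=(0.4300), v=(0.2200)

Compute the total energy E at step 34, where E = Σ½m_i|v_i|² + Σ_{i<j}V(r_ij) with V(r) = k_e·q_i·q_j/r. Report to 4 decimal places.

step 0: x0=(0.8300) x1=(-1.9600) x2=(0.4300)
step 1: x0=(0.8285) x1=(-1.9537) x2=(0.4316)
step 2: x0=(0.8286) x1=(-1.9476) x2=(0.4320)
step 3: x0=(0.8301) x1=(-1.9415) x2=(0.4312)
step 4: x0=(0.8332) x1=(-1.9355) x2=(0.4292)
step 5: x0=(0.8377) x1=(-1.9295) x2=(0.4260)
step 6: x0=(0.8436) x1=(-1.9237) x2=(0.4217)
step 7: x0=(0.8508) x1=(-1.9180) x2=(0.4163)
step 8: x0=(0.8593) x1=(-1.9123) x2=(0.4099)
step 9: x0=(0.8690) x1=(-1.9067) x2=(0.4026)
step 10: x0=(0.8797) x1=(-1.9012) x2=(0.3945)
step 11: x0=(0.8915) x1=(-1.8958) x2=(0.3855)
step 12: x0=(0.9043) x1=(-1.8905) x2=(0.3758)
step 13: x0=(0.9178) x1=(-1.8853) x2=(0.3654)
step 14: x0=(0.9322) x1=(-1.8802) x2=(0.3545)
step 15: x0=(0.9473) x1=(-1.8751) x2=(0.3430)
step 16: x0=(0.9631) x1=(-1.8702) x2=(0.3310)
step 17: x0=(0.9795) x1=(-1.8653) x2=(0.3185)
step 18: x0=(0.9964) x1=(-1.8605) x2=(0.3056)
step 19: x0=(1.0139) x1=(-1.8558) x2=(0.2924)
step 20: x0=(1.0318) x1=(-1.8512) x2=(0.2788)
step 21: x0=(1.0502) x1=(-1.8467) x2=(0.2649)
step 22: x0=(1.0689) x1=(-1.8423) x2=(0.2508)
step 23: x0=(1.0881) x1=(-1.8380) x2=(0.2364)
step 24: x0=(1.1076) x1=(-1.8338) x2=(0.2218)
step 25: x0=(1.1274) x1=(-1.8297) x2=(0.2070)
step 26: x0=(1.1475) x1=(-1.8257) x2=(0.1920)
step 27: x0=(1.1679) x1=(-1.8218) x2=(0.1768)
step 28: x0=(1.1886) x1=(-1.8180) x2=(0.1615)
step 29: x0=(1.2095) x1=(-1.8142) x2=(0.1460)
step 30: x0=(1.2306) x1=(-1.8106) x2=(0.1304)
step 31: x0=(1.2520) x1=(-1.8071) x2=(0.1147)
step 32: x0=(1.2735) x1=(-1.8037) x2=(0.0989)
step 33: x0=(1.2953) x1=(-1.8004) x2=(0.0830)
step 34: x0=(1.3172) x1=(-1.7972) x2=(0.0671)
step 0 velocities: v0=(-0.2200) v1=(0.6300) v2=(0.2200)
step 0: KE=0.1435, PE=4.9480, E=5.0915
step 34 velocities: v0=(2.2020) v1=(0.3146) v2=(-1.5992)
step 34: KE=2.5877, PE=2.5027, E=5.0904

5.0904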